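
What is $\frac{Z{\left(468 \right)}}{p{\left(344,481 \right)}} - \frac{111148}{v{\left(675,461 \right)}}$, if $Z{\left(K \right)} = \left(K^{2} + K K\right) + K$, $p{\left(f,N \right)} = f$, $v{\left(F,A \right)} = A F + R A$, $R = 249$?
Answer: $\frac{11672112157}{9158226} \approx 1274.5$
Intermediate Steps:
$v{\left(F,A \right)} = 249 A + A F$ ($v{\left(F,A \right)} = A F + 249 A = 249 A + A F$)
$Z{\left(K \right)} = K + 2 K^{2}$ ($Z{\left(K \right)} = \left(K^{2} + K^{2}\right) + K = 2 K^{2} + K = K + 2 K^{2}$)
$\frac{Z{\left(468 \right)}}{p{\left(344,481 \right)}} - \frac{111148}{v{\left(675,461 \right)}} = \frac{468 \left(1 + 2 \cdot 468\right)}{344} - \frac{111148}{461 \left(249 + 675\right)} = 468 \left(1 + 936\right) \frac{1}{344} - \frac{111148}{461 \cdot 924} = 468 \cdot 937 \cdot \frac{1}{344} - \frac{111148}{425964} = 438516 \cdot \frac{1}{344} - \frac{27787}{106491} = \frac{109629}{86} - \frac{27787}{106491} = \frac{11672112157}{9158226}$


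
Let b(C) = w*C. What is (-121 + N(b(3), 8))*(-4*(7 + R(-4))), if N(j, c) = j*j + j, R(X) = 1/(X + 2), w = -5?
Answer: -2314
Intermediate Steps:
b(C) = -5*C
R(X) = 1/(2 + X)
N(j, c) = j + j² (N(j, c) = j² + j = j + j²)
(-121 + N(b(3), 8))*(-4*(7 + R(-4))) = (-121 + (-5*3)*(1 - 5*3))*(-4*(7 + 1/(2 - 4))) = (-121 - 15*(1 - 15))*(-4*(7 + 1/(-2))) = (-121 - 15*(-14))*(-4*(7 - ½)) = (-121 + 210)*(-4*13/2) = 89*(-26) = -2314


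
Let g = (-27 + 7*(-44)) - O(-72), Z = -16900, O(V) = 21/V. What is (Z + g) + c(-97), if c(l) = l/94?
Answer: -19441915/1128 ≈ -17236.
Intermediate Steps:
g = -8033/24 (g = (-27 + 7*(-44)) - 21/(-72) = (-27 - 308) - 21*(-1)/72 = -335 - 1*(-7/24) = -335 + 7/24 = -8033/24 ≈ -334.71)
c(l) = l/94 (c(l) = l*(1/94) = l/94)
(Z + g) + c(-97) = (-16900 - 8033/24) + (1/94)*(-97) = -413633/24 - 97/94 = -19441915/1128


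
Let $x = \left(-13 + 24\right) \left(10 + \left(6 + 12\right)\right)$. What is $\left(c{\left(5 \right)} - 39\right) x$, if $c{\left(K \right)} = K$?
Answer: $-10472$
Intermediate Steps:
$x = 308$ ($x = 11 \left(10 + 18\right) = 11 \cdot 28 = 308$)
$\left(c{\left(5 \right)} - 39\right) x = \left(5 - 39\right) 308 = \left(-34\right) 308 = -10472$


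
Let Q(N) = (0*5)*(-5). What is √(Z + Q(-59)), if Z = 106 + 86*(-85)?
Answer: 2*I*√1801 ≈ 84.876*I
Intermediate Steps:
Q(N) = 0 (Q(N) = 0*(-5) = 0)
Z = -7204 (Z = 106 - 7310 = -7204)
√(Z + Q(-59)) = √(-7204 + 0) = √(-7204) = 2*I*√1801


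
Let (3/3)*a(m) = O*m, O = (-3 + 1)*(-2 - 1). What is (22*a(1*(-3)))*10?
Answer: -3960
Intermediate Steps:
O = 6 (O = -2*(-3) = 6)
a(m) = 6*m
(22*a(1*(-3)))*10 = (22*(6*(1*(-3))))*10 = (22*(6*(-3)))*10 = (22*(-18))*10 = -396*10 = -3960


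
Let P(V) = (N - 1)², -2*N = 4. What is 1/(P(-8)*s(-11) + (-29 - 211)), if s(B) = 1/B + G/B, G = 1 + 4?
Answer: -11/2694 ≈ -0.0040831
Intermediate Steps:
N = -2 (N = -½*4 = -2)
G = 5
s(B) = 6/B (s(B) = 1/B + 5/B = 6/B)
P(V) = 9 (P(V) = (-2 - 1)² = (-3)² = 9)
1/(P(-8)*s(-11) + (-29 - 211)) = 1/(9*(6/(-11)) + (-29 - 211)) = 1/(9*(6*(-1/11)) - 240) = 1/(9*(-6/11) - 240) = 1/(-54/11 - 240) = 1/(-2694/11) = -11/2694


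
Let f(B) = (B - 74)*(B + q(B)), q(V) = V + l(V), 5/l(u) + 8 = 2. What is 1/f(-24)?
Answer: 3/14357 ≈ 0.00020896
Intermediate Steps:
l(u) = -5/6 (l(u) = 5/(-8 + 2) = 5/(-6) = 5*(-1/6) = -5/6)
q(V) = -5/6 + V (q(V) = V - 5/6 = -5/6 + V)
f(B) = (-74 + B)*(-5/6 + 2*B) (f(B) = (B - 74)*(B + (-5/6 + B)) = (-74 + B)*(-5/6 + 2*B))
1/f(-24) = 1/(185/3 + 2*(-24)**2 - 893/6*(-24)) = 1/(185/3 + 2*576 + 3572) = 1/(185/3 + 1152 + 3572) = 1/(14357/3) = 3/14357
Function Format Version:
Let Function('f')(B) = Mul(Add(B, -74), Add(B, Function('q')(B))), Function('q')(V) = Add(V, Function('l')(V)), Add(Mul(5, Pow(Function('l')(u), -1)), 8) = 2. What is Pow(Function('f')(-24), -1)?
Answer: Rational(3, 14357) ≈ 0.00020896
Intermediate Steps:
Function('l')(u) = Rational(-5, 6) (Function('l')(u) = Mul(5, Pow(Add(-8, 2), -1)) = Mul(5, Pow(-6, -1)) = Mul(5, Rational(-1, 6)) = Rational(-5, 6))
Function('q')(V) = Add(Rational(-5, 6), V) (Function('q')(V) = Add(V, Rational(-5, 6)) = Add(Rational(-5, 6), V))
Function('f')(B) = Mul(Add(-74, B), Add(Rational(-5, 6), Mul(2, B))) (Function('f')(B) = Mul(Add(B, -74), Add(B, Add(Rational(-5, 6), B))) = Mul(Add(-74, B), Add(Rational(-5, 6), Mul(2, B))))
Pow(Function('f')(-24), -1) = Pow(Add(Rational(185, 3), Mul(2, Pow(-24, 2)), Mul(Rational(-893, 6), -24)), -1) = Pow(Add(Rational(185, 3), Mul(2, 576), 3572), -1) = Pow(Add(Rational(185, 3), 1152, 3572), -1) = Pow(Rational(14357, 3), -1) = Rational(3, 14357)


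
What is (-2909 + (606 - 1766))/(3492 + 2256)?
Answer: -4069/5748 ≈ -0.70790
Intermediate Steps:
(-2909 + (606 - 1766))/(3492 + 2256) = (-2909 - 1160)/5748 = -4069*1/5748 = -4069/5748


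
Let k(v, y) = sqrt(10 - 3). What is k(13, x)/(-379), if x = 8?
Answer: -sqrt(7)/379 ≈ -0.0069809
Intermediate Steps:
k(v, y) = sqrt(7)
k(13, x)/(-379) = sqrt(7)/(-379) = sqrt(7)*(-1/379) = -sqrt(7)/379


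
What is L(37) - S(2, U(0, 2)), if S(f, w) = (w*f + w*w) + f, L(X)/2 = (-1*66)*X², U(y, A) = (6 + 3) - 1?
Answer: -180790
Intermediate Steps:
U(y, A) = 8 (U(y, A) = 9 - 1 = 8)
L(X) = -132*X² (L(X) = 2*((-1*66)*X²) = 2*(-66*X²) = -132*X²)
S(f, w) = f + w² + f*w (S(f, w) = (f*w + w²) + f = (w² + f*w) + f = f + w² + f*w)
L(37) - S(2, U(0, 2)) = -132*37² - (2 + 8² + 2*8) = -132*1369 - (2 + 64 + 16) = -180708 - 1*82 = -180708 - 82 = -180790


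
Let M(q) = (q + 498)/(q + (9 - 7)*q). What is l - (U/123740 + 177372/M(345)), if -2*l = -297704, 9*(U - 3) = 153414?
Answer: -2396344721489/34770940 ≈ -68918.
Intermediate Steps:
U = 17049 (U = 3 + (⅑)*153414 = 3 + 17046 = 17049)
l = 148852 (l = -½*(-297704) = 148852)
M(q) = (498 + q)/(3*q) (M(q) = (498 + q)/(q + 2*q) = (498 + q)/((3*q)) = (498 + q)*(1/(3*q)) = (498 + q)/(3*q))
l - (U/123740 + 177372/M(345)) = 148852 - (17049/123740 + 177372/(((⅓)*(498 + 345)/345))) = 148852 - (17049*(1/123740) + 177372/(((⅓)*(1/345)*843))) = 148852 - (17049/123740 + 177372/(281/345)) = 148852 - (17049/123740 + 177372*(345/281)) = 148852 - (17049/123740 + 61193340/281) = 148852 - 1*7572068682369/34770940 = 148852 - 7572068682369/34770940 = -2396344721489/34770940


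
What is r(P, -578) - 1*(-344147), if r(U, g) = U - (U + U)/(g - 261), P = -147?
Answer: 288615706/839 ≈ 3.4400e+5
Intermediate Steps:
r(U, g) = U - 2*U/(-261 + g)
r(P, -578) - 1*(-344147) = -147*(-263 - 578)/(-261 - 578) - 1*(-344147) = -147*(-841)/(-839) + 344147 = -147*(-1/839)*(-841) + 344147 = -123627/839 + 344147 = 288615706/839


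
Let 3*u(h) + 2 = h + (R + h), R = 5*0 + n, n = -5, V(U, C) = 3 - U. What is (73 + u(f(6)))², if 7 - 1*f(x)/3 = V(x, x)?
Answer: 73984/9 ≈ 8220.4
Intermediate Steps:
f(x) = 12 + 3*x (f(x) = 21 - 3*(3 - x) = 21 + (-9 + 3*x) = 12 + 3*x)
R = -5 (R = 5*0 - 5 = 0 - 5 = -5)
u(h) = -7/3 + 2*h/3 (u(h) = -⅔ + (h + (-5 + h))/3 = -⅔ + (-5 + 2*h)/3 = -⅔ + (-5/3 + 2*h/3) = -7/3 + 2*h/3)
(73 + u(f(6)))² = (73 + (-7/3 + 2*(12 + 3*6)/3))² = (73 + (-7/3 + 2*(12 + 18)/3))² = (73 + (-7/3 + (⅔)*30))² = (73 + (-7/3 + 20))² = (73 + 53/3)² = (272/3)² = 73984/9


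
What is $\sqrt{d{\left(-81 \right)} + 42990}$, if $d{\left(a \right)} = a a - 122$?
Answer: $\sqrt{49429} \approx 222.33$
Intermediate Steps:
$d{\left(a \right)} = -122 + a^{2}$ ($d{\left(a \right)} = a^{2} - 122 = -122 + a^{2}$)
$\sqrt{d{\left(-81 \right)} + 42990} = \sqrt{\left(-122 + \left(-81\right)^{2}\right) + 42990} = \sqrt{\left(-122 + 6561\right) + 42990} = \sqrt{6439 + 42990} = \sqrt{49429}$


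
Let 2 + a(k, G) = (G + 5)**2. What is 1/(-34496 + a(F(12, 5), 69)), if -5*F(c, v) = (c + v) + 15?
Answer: -1/29022 ≈ -3.4457e-5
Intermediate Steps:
F(c, v) = -3 - c/5 - v/5 (F(c, v) = -((c + v) + 15)/5 = -(15 + c + v)/5 = -3 - c/5 - v/5)
a(k, G) = -2 + (5 + G)**2 (a(k, G) = -2 + (G + 5)**2 = -2 + (5 + G)**2)
1/(-34496 + a(F(12, 5), 69)) = 1/(-34496 + (-2 + (5 + 69)**2)) = 1/(-34496 + (-2 + 74**2)) = 1/(-34496 + (-2 + 5476)) = 1/(-34496 + 5474) = 1/(-29022) = -1/29022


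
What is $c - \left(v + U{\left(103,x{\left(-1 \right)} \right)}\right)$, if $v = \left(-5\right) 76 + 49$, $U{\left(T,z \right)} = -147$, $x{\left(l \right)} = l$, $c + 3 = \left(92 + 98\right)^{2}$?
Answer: $36575$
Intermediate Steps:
$c = 36097$ ($c = -3 + \left(92 + 98\right)^{2} = -3 + 190^{2} = -3 + 36100 = 36097$)
$v = -331$ ($v = -380 + 49 = -331$)
$c - \left(v + U{\left(103,x{\left(-1 \right)} \right)}\right) = 36097 - \left(-331 - 147\right) = 36097 - -478 = 36097 + 478 = 36575$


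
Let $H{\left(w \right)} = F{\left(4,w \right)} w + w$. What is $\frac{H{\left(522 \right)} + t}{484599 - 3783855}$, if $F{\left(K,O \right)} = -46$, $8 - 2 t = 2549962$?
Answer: $\frac{1298467}{3299256} \approx 0.39356$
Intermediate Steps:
$t = -1274977$ ($t = 4 - 1274981 = -1274977$)
$H{\left(w \right)} = - 45 w$ ($H{\left(w \right)} = - 46 w + w = - 45 w$)
$\frac{H{\left(522 \right)} + t}{484599 - 3783855} = \frac{\left(-45\right) 522 - 1274977}{484599 - 3783855} = \frac{-23490 - 1274977}{-3299256} = \left(-1298467\right) \left(- \frac{1}{3299256}\right) = \frac{1298467}{3299256}$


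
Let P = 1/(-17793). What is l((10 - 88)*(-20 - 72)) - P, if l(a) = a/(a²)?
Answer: 8323/42560856 ≈ 0.00019556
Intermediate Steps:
l(a) = 1/a (l(a) = a/a² = 1/a)
P = -1/17793 ≈ -5.6202e-5
l((10 - 88)*(-20 - 72)) - P = 1/((10 - 88)*(-20 - 72)) - 1*(-1/17793) = 1/(-78*(-92)) + 1/17793 = 1/7176 + 1/17793 = 8323/42560856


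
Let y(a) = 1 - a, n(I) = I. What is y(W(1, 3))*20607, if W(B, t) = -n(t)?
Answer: 82428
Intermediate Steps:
W(B, t) = -t
y(W(1, 3))*20607 = (1 - (-1)*3)*20607 = (1 - 1*(-3))*20607 = (1 + 3)*20607 = 4*20607 = 82428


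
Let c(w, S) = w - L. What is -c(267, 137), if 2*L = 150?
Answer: -192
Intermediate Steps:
L = 75 (L = (1/2)*150 = 75)
c(w, S) = -75 + w (c(w, S) = w - 1*75 = w - 75 = -75 + w)
-c(267, 137) = -(-75 + 267) = -1*192 = -192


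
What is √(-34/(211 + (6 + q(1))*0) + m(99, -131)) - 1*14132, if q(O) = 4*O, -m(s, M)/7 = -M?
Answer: -14132 + I*√40832931/211 ≈ -14132.0 + 30.285*I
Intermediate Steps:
m(s, M) = 7*M (m(s, M) = -(-7)*M = 7*M)
√(-34/(211 + (6 + q(1))*0) + m(99, -131)) - 1*14132 = √(-34/(211 + (6 + 4*1)*0) + 7*(-131)) - 1*14132 = √(-34/(211 + (6 + 4)*0) - 917) - 14132 = √(-34/(211 + 10*0) - 917) - 14132 = √(-34/(211 + 0) - 917) - 14132 = √(-34/211 - 917) - 14132 = √(-193521/211) - 14132 = I*√40832931/211 - 14132 = -14132 + I*√40832931/211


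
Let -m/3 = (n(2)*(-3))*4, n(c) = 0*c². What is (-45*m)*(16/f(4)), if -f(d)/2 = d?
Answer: 0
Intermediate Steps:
f(d) = -2*d
n(c) = 0
m = 0 (m = -3*0*(-3)*4 = -0*4 = -3*0 = 0)
(-45*m)*(16/f(4)) = (-45*0)*(16/((-2*4))) = 0*(16/(-8)) = 0*(16*(-⅛)) = 0*(-2) = 0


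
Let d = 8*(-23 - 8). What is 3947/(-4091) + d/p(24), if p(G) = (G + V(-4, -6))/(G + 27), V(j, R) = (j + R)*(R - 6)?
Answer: -2179639/24546 ≈ -88.798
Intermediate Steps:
d = -248 (d = 8*(-31) = -248)
V(j, R) = (-6 + R)*(R + j) (V(j, R) = (R + j)*(-6 + R) = (-6 + R)*(R + j))
p(G) = (120 + G)/(27 + G) (p(G) = (G + ((-6)² - 6*(-6) - 6*(-4) - 6*(-4)))/(G + 27) = (G + (36 + 36 + 24 + 24))/(27 + G) = (G + 120)/(27 + G) = (120 + G)/(27 + G))
3947/(-4091) + d/p(24) = 3947/(-4091) - 248*(27 + 24)/(120 + 24) = 3947*(-1/4091) - 248/(144/51) = -3947/4091 - 248/((1/51)*144) = -3947/4091 - 248/48/17 = -3947/4091 - 248*17/48 = -3947/4091 - 527/6 = -2179639/24546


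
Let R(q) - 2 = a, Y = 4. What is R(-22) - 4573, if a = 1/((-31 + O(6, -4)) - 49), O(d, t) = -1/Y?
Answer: -1467295/321 ≈ -4571.0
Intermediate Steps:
O(d, t) = -¼ (O(d, t) = -1/4 = -1*¼ = -¼)
a = -4/321 (a = 1/((-31 - ¼) - 49) = 1/(-125/4 - 49) = 1/(-321/4) = -4/321 ≈ -0.012461)
R(q) = 638/321 (R(q) = 2 - 4/321 = 638/321)
R(-22) - 4573 = 638/321 - 4573 = -1467295/321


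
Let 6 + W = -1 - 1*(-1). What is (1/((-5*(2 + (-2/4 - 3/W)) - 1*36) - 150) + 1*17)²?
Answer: 11095561/38416 ≈ 288.83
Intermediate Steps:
W = -6 (W = -6 + (-1 - 1*(-1)) = -6 + (-1 + 1) = -6 + 0 = -6)
(1/((-5*(2 + (-2/4 - 3/W)) - 1*36) - 150) + 1*17)² = (1/((-5*(2 + (-2/4 - 3/(-6))) - 1*36) - 150) + 1*17)² = (1/((-5*(2 + (-2*¼ - 3*(-⅙))) - 36) - 150) + 17)² = (1/((-5*(2 + (-½ + ½)) - 36) - 150) + 17)² = (1/((-5*(2 + 0) - 36) - 150) + 17)² = (1/((-5*2 - 36) - 150) + 17)² = (1/((-10 - 36) - 150) + 17)² = (1/(-46 - 150) + 17)² = (1/(-196) + 17)² = (-1/196 + 17)² = (3331/196)² = 11095561/38416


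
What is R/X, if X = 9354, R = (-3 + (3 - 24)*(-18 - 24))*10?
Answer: 1465/1559 ≈ 0.93970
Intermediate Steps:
R = 8790 (R = (-3 - 21*(-42))*10 = (-3 + 882)*10 = 879*10 = 8790)
R/X = 8790/9354 = 8790*(1/9354) = 1465/1559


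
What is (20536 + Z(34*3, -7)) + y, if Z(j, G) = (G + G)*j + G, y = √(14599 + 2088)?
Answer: 19101 + √16687 ≈ 19230.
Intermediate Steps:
y = √16687 ≈ 129.18
Z(j, G) = G + 2*G*j (Z(j, G) = (2*G)*j + G = 2*G*j + G = G + 2*G*j)
(20536 + Z(34*3, -7)) + y = (20536 - 7*(1 + 2*(34*3))) + √16687 = (20536 - 7*(1 + 2*102)) + √16687 = (20536 - 7*(1 + 204)) + √16687 = (20536 - 7*205) + √16687 = (20536 - 1435) + √16687 = 19101 + √16687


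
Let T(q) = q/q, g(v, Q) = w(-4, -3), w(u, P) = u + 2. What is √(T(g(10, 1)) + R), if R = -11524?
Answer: I*√11523 ≈ 107.35*I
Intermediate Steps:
w(u, P) = 2 + u
g(v, Q) = -2 (g(v, Q) = 2 - 4 = -2)
T(q) = 1
√(T(g(10, 1)) + R) = √(1 - 11524) = √(-11523) = I*√11523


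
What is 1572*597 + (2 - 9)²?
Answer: 938533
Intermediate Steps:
1572*597 + (2 - 9)² = 938484 + (-7)² = 938484 + 49 = 938533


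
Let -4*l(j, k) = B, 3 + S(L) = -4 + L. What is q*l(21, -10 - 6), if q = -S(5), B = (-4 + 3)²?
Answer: -½ ≈ -0.50000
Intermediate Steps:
S(L) = -7 + L (S(L) = -3 + (-4 + L) = -7 + L)
B = 1 (B = (-1)² = 1)
l(j, k) = -¼ (l(j, k) = -¼*1 = -¼)
q = 2 (q = -(-7 + 5) = -1*(-2) = 2)
q*l(21, -10 - 6) = 2*(-¼) = -½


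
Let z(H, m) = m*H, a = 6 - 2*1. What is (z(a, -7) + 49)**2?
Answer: 441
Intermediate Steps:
a = 4 (a = 6 - 2 = 4)
z(H, m) = H*m
(z(a, -7) + 49)**2 = (4*(-7) + 49)**2 = (-28 + 49)**2 = 21**2 = 441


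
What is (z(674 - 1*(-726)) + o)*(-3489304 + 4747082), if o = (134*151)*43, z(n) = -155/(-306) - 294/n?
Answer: 8371740896374793/7650 ≈ 1.0943e+12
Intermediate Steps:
z(n) = 155/306 - 294/n (z(n) = -155*(-1/306) - 294/n = 155/306 - 294/n)
o = 870062 (o = 20234*43 = 870062)
(z(674 - 1*(-726)) + o)*(-3489304 + 4747082) = ((155/306 - 294/(674 - 1*(-726))) + 870062)*(-3489304 + 4747082) = ((155/306 - 294/(674 + 726)) + 870062)*1257778 = ((155/306 - 294/1400) + 870062)*1257778 = ((155/306 - 294*1/1400) + 870062)*1257778 = ((155/306 - 21/100) + 870062)*1257778 = (4537/15300 + 870062)*1257778 = (13311953137/15300)*1257778 = 8371740896374793/7650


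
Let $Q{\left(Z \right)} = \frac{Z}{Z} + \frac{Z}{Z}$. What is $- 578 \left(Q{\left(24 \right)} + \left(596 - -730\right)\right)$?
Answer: $-767584$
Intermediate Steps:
$Q{\left(Z \right)} = 2$ ($Q{\left(Z \right)} = 1 + 1 = 2$)
$- 578 \left(Q{\left(24 \right)} + \left(596 - -730\right)\right) = - 578 \left(2 + \left(596 - -730\right)\right) = - 578 \left(2 + \left(596 + 730\right)\right) = - 578 \left(2 + 1326\right) = \left(-578\right) 1328 = -767584$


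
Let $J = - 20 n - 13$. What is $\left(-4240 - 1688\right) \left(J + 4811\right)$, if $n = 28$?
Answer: $-25122864$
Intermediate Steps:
$J = -573$ ($J = \left(-20\right) 28 - 13 = -560 - 13 = -573$)
$\left(-4240 - 1688\right) \left(J + 4811\right) = \left(-4240 - 1688\right) \left(-573 + 4811\right) = \left(-5928\right) 4238 = -25122864$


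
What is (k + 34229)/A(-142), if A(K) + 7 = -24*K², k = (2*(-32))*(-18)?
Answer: -35381/483943 ≈ -0.073110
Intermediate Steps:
k = 1152 (k = -64*(-18) = 1152)
A(K) = -7 - 24*K²
(k + 34229)/A(-142) = (1152 + 34229)/(-7 - 24*(-142)²) = 35381/(-7 - 24*20164) = 35381/(-7 - 483936) = 35381/(-483943) = 35381*(-1/483943) = -35381/483943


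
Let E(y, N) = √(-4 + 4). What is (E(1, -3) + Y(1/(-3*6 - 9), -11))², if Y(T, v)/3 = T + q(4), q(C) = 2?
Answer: 2809/81 ≈ 34.679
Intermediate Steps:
E(y, N) = 0 (E(y, N) = √0 = 0)
Y(T, v) = 6 + 3*T (Y(T, v) = 3*(T + 2) = 3*(2 + T) = 6 + 3*T)
(E(1, -3) + Y(1/(-3*6 - 9), -11))² = (0 + (6 + 3/(-3*6 - 9)))² = (0 + (6 + 3/(-18 - 9)))² = (0 + (6 + 3/(-27)))² = (0 + (6 + 3*(-1/27)))² = (0 + (6 - ⅑))² = (0 + 53/9)² = (53/9)² = 2809/81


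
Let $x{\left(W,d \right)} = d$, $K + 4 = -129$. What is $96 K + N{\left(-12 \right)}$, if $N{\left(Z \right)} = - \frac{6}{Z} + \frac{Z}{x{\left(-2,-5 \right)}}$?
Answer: $- \frac{127651}{10} \approx -12765.0$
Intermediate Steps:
$K = -133$ ($K = -4 - 129 = -133$)
$N{\left(Z \right)} = - \frac{6}{Z} - \frac{Z}{5}$ ($N{\left(Z \right)} = - \frac{6}{Z} + \frac{Z}{-5} = - \frac{6}{Z} + Z \left(- \frac{1}{5}\right) = - \frac{6}{Z} - \frac{Z}{5}$)
$96 K + N{\left(-12 \right)} = 96 \left(-133\right) - \left(- \frac{12}{5} + \frac{6}{-12}\right) = -12768 + \left(\left(-6\right) \left(- \frac{1}{12}\right) + \frac{12}{5}\right) = -12768 + \left(\frac{1}{2} + \frac{12}{5}\right) = -12768 + \frac{29}{10} = - \frac{127651}{10}$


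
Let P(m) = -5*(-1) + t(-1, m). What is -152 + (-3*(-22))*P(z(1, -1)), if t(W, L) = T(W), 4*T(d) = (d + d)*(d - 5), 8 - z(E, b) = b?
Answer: 376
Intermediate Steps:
z(E, b) = 8 - b
T(d) = d*(-5 + d)/2 (T(d) = ((d + d)*(d - 5))/4 = ((2*d)*(-5 + d))/4 = (2*d*(-5 + d))/4 = d*(-5 + d)/2)
t(W, L) = W*(-5 + W)/2
P(m) = 8 (P(m) = -5*(-1) + (½)*(-1)*(-5 - 1) = 5 + (½)*(-1)*(-6) = 5 + 3 = 8)
-152 + (-3*(-22))*P(z(1, -1)) = -152 - 3*(-22)*8 = -152 + 66*8 = -152 + 528 = 376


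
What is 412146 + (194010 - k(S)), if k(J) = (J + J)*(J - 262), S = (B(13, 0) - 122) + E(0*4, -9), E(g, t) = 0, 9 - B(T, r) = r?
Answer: 521406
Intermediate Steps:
B(T, r) = 9 - r
S = -113 (S = ((9 - 1*0) - 122) + 0 = ((9 + 0) - 122) + 0 = (9 - 122) + 0 = -113 + 0 = -113)
k(J) = 2*J*(-262 + J) (k(J) = (2*J)*(-262 + J) = 2*J*(-262 + J))
412146 + (194010 - k(S)) = 412146 + (194010 - 2*(-113)*(-262 - 113)) = 412146 + (194010 - 2*(-113)*(-375)) = 412146 + (194010 - 1*84750) = 412146 + (194010 - 84750) = 412146 + 109260 = 521406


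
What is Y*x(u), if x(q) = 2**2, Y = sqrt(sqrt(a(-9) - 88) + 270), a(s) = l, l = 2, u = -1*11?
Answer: 4*sqrt(270 + I*sqrt(86)) ≈ 65.736 + 1.1286*I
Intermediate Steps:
u = -11
a(s) = 2
Y = sqrt(270 + I*sqrt(86)) (Y = sqrt(sqrt(2 - 88) + 270) = sqrt(sqrt(-86) + 270) = sqrt(I*sqrt(86) + 270) = sqrt(270 + I*sqrt(86)) ≈ 16.434 + 0.2821*I)
x(q) = 4
Y*x(u) = sqrt(270 + I*sqrt(86))*4 = 4*sqrt(270 + I*sqrt(86))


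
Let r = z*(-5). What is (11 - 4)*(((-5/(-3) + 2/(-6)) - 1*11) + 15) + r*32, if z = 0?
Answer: 112/3 ≈ 37.333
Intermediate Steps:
r = 0 (r = 0*(-5) = 0)
(11 - 4)*(((-5/(-3) + 2/(-6)) - 1*11) + 15) + r*32 = (11 - 4)*(((-5/(-3) + 2/(-6)) - 1*11) + 15) + 0*32 = 7*(((-5*(-⅓) + 2*(-⅙)) - 11) + 15) + 0 = 7*(((5/3 - ⅓) - 11) + 15) + 0 = 7*((4/3 - 11) + 15) + 0 = 7*(-29/3 + 15) + 0 = 7*(16/3) + 0 = 112/3 + 0 = 112/3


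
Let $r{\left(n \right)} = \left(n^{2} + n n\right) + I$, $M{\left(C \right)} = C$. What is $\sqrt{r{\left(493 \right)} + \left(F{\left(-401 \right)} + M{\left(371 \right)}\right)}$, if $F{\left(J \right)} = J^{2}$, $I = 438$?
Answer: $2 \sqrt{161927} \approx 804.8$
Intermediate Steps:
$r{\left(n \right)} = 438 + 2 n^{2}$ ($r{\left(n \right)} = \left(n^{2} + n n\right) + 438 = \left(n^{2} + n^{2}\right) + 438 = 2 n^{2} + 438 = 438 + 2 n^{2}$)
$\sqrt{r{\left(493 \right)} + \left(F{\left(-401 \right)} + M{\left(371 \right)}\right)} = \sqrt{\left(438 + 2 \cdot 493^{2}\right) + \left(\left(-401\right)^{2} + 371\right)} = \sqrt{\left(438 + 2 \cdot 243049\right) + \left(160801 + 371\right)} = \sqrt{\left(438 + 486098\right) + 161172} = \sqrt{486536 + 161172} = \sqrt{647708} = 2 \sqrt{161927}$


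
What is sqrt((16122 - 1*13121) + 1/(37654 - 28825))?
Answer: sqrt(2888045470)/981 ≈ 54.781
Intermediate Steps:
sqrt((16122 - 1*13121) + 1/(37654 - 28825)) = sqrt((16122 - 13121) + 1/8829) = sqrt(3001 + 1/8829) = sqrt(26495830/8829) = sqrt(2888045470)/981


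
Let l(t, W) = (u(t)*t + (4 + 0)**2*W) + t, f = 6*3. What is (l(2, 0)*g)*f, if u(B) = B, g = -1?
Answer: -108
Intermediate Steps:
f = 18
l(t, W) = t + t**2 + 16*W (l(t, W) = (t*t + (4 + 0)**2*W) + t = (t**2 + 4**2*W) + t = (t**2 + 16*W) + t = t + t**2 + 16*W)
(l(2, 0)*g)*f = ((2 + 2**2 + 16*0)*(-1))*18 = ((2 + 4 + 0)*(-1))*18 = (6*(-1))*18 = -6*18 = -108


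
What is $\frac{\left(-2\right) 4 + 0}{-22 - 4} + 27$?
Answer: $\frac{355}{13} \approx 27.308$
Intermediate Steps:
$\frac{\left(-2\right) 4 + 0}{-22 - 4} + 27 = \frac{-8 + 0}{-26} + 27 = \left(-8\right) \left(- \frac{1}{26}\right) + 27 = \frac{4}{13} + 27 = \frac{355}{13}$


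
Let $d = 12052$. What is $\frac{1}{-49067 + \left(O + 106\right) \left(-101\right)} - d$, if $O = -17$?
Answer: $- \frac{699690913}{58056} \approx -12052.0$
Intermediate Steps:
$\frac{1}{-49067 + \left(O + 106\right) \left(-101\right)} - d = \frac{1}{-49067 + \left(-17 + 106\right) \left(-101\right)} - 12052 = \frac{1}{-49067 + 89 \left(-101\right)} - 12052 = \frac{1}{-49067 - 8989} - 12052 = \frac{1}{-58056} - 12052 = - \frac{1}{58056} - 12052 = - \frac{699690913}{58056}$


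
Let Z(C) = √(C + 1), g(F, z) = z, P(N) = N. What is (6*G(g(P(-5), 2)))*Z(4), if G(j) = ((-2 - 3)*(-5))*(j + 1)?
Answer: 450*√5 ≈ 1006.2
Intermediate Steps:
Z(C) = √(1 + C)
G(j) = 25 + 25*j (G(j) = (-5*(-5))*(1 + j) = 25*(1 + j) = 25 + 25*j)
(6*G(g(P(-5), 2)))*Z(4) = (6*(25 + 25*2))*√(1 + 4) = (6*(25 + 50))*√5 = (6*75)*√5 = 450*√5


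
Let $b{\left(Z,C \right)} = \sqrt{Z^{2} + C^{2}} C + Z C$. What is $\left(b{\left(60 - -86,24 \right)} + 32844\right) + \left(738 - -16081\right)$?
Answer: $53167 + 48 \sqrt{5473} \approx 56718.0$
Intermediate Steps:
$b{\left(Z,C \right)} = C Z + C \sqrt{C^{2} + Z^{2}}$ ($b{\left(Z,C \right)} = \sqrt{C^{2} + Z^{2}} C + C Z = C \sqrt{C^{2} + Z^{2}} + C Z = C Z + C \sqrt{C^{2} + Z^{2}}$)
$\left(b{\left(60 - -86,24 \right)} + 32844\right) + \left(738 - -16081\right) = \left(24 \left(\left(60 - -86\right) + \sqrt{24^{2} + \left(60 - -86\right)^{2}}\right) + 32844\right) + \left(738 - -16081\right) = \left(24 \left(\left(60 + 86\right) + \sqrt{576 + \left(60 + 86\right)^{2}}\right) + 32844\right) + \left(738 + 16081\right) = \left(24 \left(146 + \sqrt{576 + 146^{2}}\right) + 32844\right) + 16819 = \left(24 \left(146 + \sqrt{576 + 21316}\right) + 32844\right) + 16819 = \left(24 \left(146 + \sqrt{21892}\right) + 32844\right) + 16819 = \left(24 \left(146 + 2 \sqrt{5473}\right) + 32844\right) + 16819 = \left(\left(3504 + 48 \sqrt{5473}\right) + 32844\right) + 16819 = \left(36348 + 48 \sqrt{5473}\right) + 16819 = 53167 + 48 \sqrt{5473}$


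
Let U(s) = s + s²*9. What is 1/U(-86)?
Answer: 1/66478 ≈ 1.5043e-5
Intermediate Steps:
U(s) = s + 9*s²
1/U(-86) = 1/(-86*(1 + 9*(-86))) = 1/(-86*(1 - 774)) = 1/(-86*(-773)) = 1/66478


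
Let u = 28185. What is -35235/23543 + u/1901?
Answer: 596577720/44755243 ≈ 13.330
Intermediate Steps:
-35235/23543 + u/1901 = -35235/23543 + 28185/1901 = 596577720/44755243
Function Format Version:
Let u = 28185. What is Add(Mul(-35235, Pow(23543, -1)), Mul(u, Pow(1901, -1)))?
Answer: Rational(596577720, 44755243) ≈ 13.330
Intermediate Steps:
Add(Mul(-35235, Pow(23543, -1)), Mul(u, Pow(1901, -1))) = Add(Mul(-35235, Pow(23543, -1)), Mul(28185, Pow(1901, -1))) = Add(Mul(-35235, Rational(1, 23543)), Mul(28185, Rational(1, 1901))) = Add(Rational(-35235, 23543), Rational(28185, 1901)) = Rational(596577720, 44755243)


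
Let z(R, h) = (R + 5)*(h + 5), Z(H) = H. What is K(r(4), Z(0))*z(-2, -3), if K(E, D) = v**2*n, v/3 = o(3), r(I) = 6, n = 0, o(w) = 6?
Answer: 0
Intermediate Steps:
v = 18 (v = 3*6 = 18)
z(R, h) = (5 + R)*(5 + h)
K(E, D) = 0 (K(E, D) = 18**2*0 = 324*0 = 0)
K(r(4), Z(0))*z(-2, -3) = 0*(25 + 5*(-2) + 5*(-3) - 2*(-3)) = 0*(25 - 10 - 15 + 6) = 0*6 = 0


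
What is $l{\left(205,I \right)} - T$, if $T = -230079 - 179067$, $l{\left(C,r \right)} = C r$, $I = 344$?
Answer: $479666$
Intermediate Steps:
$T = -409146$ ($T = -230079 - 179067 = -409146$)
$l{\left(205,I \right)} - T = 205 \cdot 344 - -409146 = 70520 + 409146 = 479666$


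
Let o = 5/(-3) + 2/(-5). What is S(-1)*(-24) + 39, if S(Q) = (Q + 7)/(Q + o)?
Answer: 1977/23 ≈ 85.957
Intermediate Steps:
o = -31/15 (o = 5*(-1/3) + 2*(-1/5) = -5/3 - 2/5 = -31/15 ≈ -2.0667)
S(Q) = (7 + Q)/(-31/15 + Q) (S(Q) = (Q + 7)/(Q - 31/15) = (7 + Q)/(-31/15 + Q))
S(-1)*(-24) + 39 = (15*(7 - 1)/(-31 + 15*(-1)))*(-24) + 39 = (15*6/(-31 - 15))*(-24) + 39 = (15*6/(-46))*(-24) + 39 = (15*(-1/46)*6)*(-24) + 39 = -45/23*(-24) + 39 = 1080/23 + 39 = 1977/23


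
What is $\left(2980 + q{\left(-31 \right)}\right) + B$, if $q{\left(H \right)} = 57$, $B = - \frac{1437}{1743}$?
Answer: $\frac{1764018}{581} \approx 3036.2$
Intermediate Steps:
$B = - \frac{479}{581}$ ($B = \left(-1437\right) \frac{1}{1743} = - \frac{479}{581} \approx -0.82444$)
$\left(2980 + q{\left(-31 \right)}\right) + B = \left(2980 + 57\right) - \frac{479}{581} = 3037 - \frac{479}{581} = \frac{1764018}{581}$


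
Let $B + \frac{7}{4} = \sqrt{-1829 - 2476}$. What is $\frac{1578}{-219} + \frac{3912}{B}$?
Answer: $- \frac{6321826}{718831} - \frac{62592 i \sqrt{4305}}{68929} \approx -8.7946 - 59.58 i$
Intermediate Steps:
$B = - \frac{7}{4} + i \sqrt{4305}$ ($B = - \frac{7}{4} + \sqrt{-1829 - 2476} = - \frac{7}{4} + \sqrt{-4305} = - \frac{7}{4} + i \sqrt{4305} \approx -1.75 + 65.613 i$)
$\frac{1578}{-219} + \frac{3912}{B} = \frac{1578}{-219} + \frac{3912}{- \frac{7}{4} + i \sqrt{4305}} = 1578 \left(- \frac{1}{219}\right) + \frac{3912}{- \frac{7}{4} + i \sqrt{4305}} = - \frac{526}{73} + \frac{3912}{- \frac{7}{4} + i \sqrt{4305}}$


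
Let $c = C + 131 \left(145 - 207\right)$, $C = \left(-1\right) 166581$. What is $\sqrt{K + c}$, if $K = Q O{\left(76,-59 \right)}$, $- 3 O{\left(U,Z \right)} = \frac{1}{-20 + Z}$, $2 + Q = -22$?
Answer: $\frac{3 i \sqrt{121146895}}{79} \approx 417.98 i$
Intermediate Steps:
$Q = -24$ ($Q = -2 - 22 = -24$)
$O{\left(U,Z \right)} = - \frac{1}{3 \left(-20 + Z\right)}$
$K = - \frac{8}{79}$ ($K = - 24 \left(- \frac{1}{-60 + 3 \left(-59\right)}\right) = - 24 \left(- \frac{1}{-60 - 177}\right) = - 24 \left(- \frac{1}{-237}\right) = - 24 \left(\left(-1\right) \left(- \frac{1}{237}\right)\right) = \left(-24\right) \frac{1}{237} = - \frac{8}{79} \approx -0.10127$)
$C = -166581$
$c = -174703$ ($c = -166581 + 131 \left(145 - 207\right) = -166581 + 131 \left(-62\right) = -166581 - 8122 = -174703$)
$\sqrt{K + c} = \sqrt{- \frac{8}{79} - 174703} = \sqrt{- \frac{13801545}{79}} = \frac{3 i \sqrt{121146895}}{79}$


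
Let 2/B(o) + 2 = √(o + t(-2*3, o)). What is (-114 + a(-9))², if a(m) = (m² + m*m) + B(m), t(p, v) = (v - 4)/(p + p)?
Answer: 48*(-2351*I + 376*√285)/(-47*I + 8*√285) ≈ 2271.7 - 45.016*I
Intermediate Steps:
t(p, v) = (-4 + v)/(2*p) (t(p, v) = (-4 + v)/((2*p)) = (-4 + v)*(1/(2*p)) = (-4 + v)/(2*p))
B(o) = 2/(-2 + √(⅓ + 11*o/12)) (B(o) = 2/(-2 + √(o + (-4 + o)/(2*((-2*3))))) = 2/(-2 + √(o + (½)*(-4 + o)/(-6))) = 2/(-2 + √(o + (½)*(-⅙)*(-4 + o))) = 2/(-2 + √(o + (⅓ - o/12))) = 2/(-2 + √(⅓ + 11*o/12)))
a(m) = 2*m² + 12/(-12 + √3*√(4 + 11*m)) (a(m) = (m² + m*m) + 12/(-12 + √3*√(4 + 11*m)) = (m² + m²) + 12/(-12 + √3*√(4 + 11*m)) = 2*m² + 12/(-12 + √3*√(4 + 11*m)))
(-114 + a(-9))² = (-114 + (2*(-9)² + 2/(-2 + √(⅓ + (11/12)*(-9)))))² = (-114 + (2*81 + 2/(-2 + √(⅓ - 33/4))))² = (-114 + (162 + 2/(-2 + √(-95/12))))² = (-114 + (162 + 2/(-2 + I*√285/6)))² = (48 + 2/(-2 + I*√285/6))²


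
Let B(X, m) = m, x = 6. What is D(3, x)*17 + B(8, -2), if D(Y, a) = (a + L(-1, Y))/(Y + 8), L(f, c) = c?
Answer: 131/11 ≈ 11.909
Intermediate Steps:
D(Y, a) = (Y + a)/(8 + Y) (D(Y, a) = (a + Y)/(Y + 8) = (Y + a)/(8 + Y))
D(3, x)*17 + B(8, -2) = ((3 + 6)/(8 + 3))*17 - 2 = (9/11)*17 - 2 = 153/11 - 2 = 131/11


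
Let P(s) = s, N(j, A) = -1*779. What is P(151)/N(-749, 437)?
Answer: -151/779 ≈ -0.19384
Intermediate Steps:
N(j, A) = -779
P(151)/N(-749, 437) = 151/(-779) = 151*(-1/779) = -151/779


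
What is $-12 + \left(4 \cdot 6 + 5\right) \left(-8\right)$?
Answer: $-244$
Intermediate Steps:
$-12 + \left(4 \cdot 6 + 5\right) \left(-8\right) = -12 + \left(24 + 5\right) \left(-8\right) = -12 + 29 \left(-8\right) = -12 - 232 = -244$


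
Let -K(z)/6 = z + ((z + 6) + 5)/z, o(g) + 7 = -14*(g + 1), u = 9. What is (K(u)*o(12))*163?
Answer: 2074338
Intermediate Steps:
o(g) = -21 - 14*g (o(g) = -7 - 14*(g + 1) = -7 - 14*(1 + g) = -7 + (-14 - 14*g) = -21 - 14*g)
K(z) = -6*z - 6*(11 + z)/z (K(z) = -6*(z + ((z + 6) + 5)/z) = -6*(z + ((6 + z) + 5)/z) = -6*(z + (11 + z)/z) = -6*z - 6*(11 + z)/z)
(K(u)*o(12))*163 = ((-6 - 66/9 - 6*9)*(-21 - 14*12))*163 = ((-6 - 66*⅑ - 54)*(-21 - 168))*163 = ((-6 - 22/3 - 54)*(-189))*163 = -202/3*(-189)*163 = 12726*163 = 2074338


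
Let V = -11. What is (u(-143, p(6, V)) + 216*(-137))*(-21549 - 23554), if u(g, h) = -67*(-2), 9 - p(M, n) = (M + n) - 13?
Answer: 1328644174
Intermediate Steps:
p(M, n) = 22 - M - n (p(M, n) = 9 - ((M + n) - 13) = 9 - (-13 + M + n) = 9 + (13 - M - n) = 22 - M - n)
u(g, h) = 134
(u(-143, p(6, V)) + 216*(-137))*(-21549 - 23554) = (134 + 216*(-137))*(-21549 - 23554) = (134 - 29592)*(-45103) = -29458*(-45103) = 1328644174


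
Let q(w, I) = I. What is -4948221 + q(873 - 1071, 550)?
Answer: -4947671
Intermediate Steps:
-4948221 + q(873 - 1071, 550) = -4948221 + 550 = -4947671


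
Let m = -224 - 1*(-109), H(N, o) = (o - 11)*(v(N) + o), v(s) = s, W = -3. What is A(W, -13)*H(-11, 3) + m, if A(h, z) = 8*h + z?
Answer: -2483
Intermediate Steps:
A(h, z) = z + 8*h
H(N, o) = (-11 + o)*(N + o) (H(N, o) = (o - 11)*(N + o) = (-11 + o)*(N + o))
m = -115 (m = -224 + 109 = -115)
A(W, -13)*H(-11, 3) + m = (-13 + 8*(-3))*(3**2 - 11*(-11) - 11*3 - 11*3) - 115 = (-13 - 24)*(9 + 121 - 33 - 33) - 115 = -37*64 - 115 = -2368 - 115 = -2483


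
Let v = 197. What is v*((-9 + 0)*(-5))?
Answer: 8865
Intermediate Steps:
v*((-9 + 0)*(-5)) = 197*((-9 + 0)*(-5)) = 197*(-9*(-5)) = 197*45 = 8865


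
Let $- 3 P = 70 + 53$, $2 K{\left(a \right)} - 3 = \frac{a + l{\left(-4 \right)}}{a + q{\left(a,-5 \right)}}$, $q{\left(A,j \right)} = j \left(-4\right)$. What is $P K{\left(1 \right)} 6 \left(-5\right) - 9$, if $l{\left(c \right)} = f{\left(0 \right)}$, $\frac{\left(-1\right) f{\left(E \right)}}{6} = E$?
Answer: $\frac{13057}{7} \approx 1865.3$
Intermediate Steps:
$f{\left(E \right)} = - 6 E$
$q{\left(A,j \right)} = - 4 j$
$l{\left(c \right)} = 0$ ($l{\left(c \right)} = \left(-6\right) 0 = 0$)
$K{\left(a \right)} = \frac{3}{2} + \frac{a}{2 \left(20 + a\right)}$ ($K{\left(a \right)} = \frac{3}{2} + \frac{\left(a + 0\right) \frac{1}{a - -20}}{2} = \frac{3}{2} + \frac{a \frac{1}{a + 20}}{2} = \frac{3}{2} + \frac{a \frac{1}{20 + a}}{2} = \frac{3}{2} + \frac{a}{2 \left(20 + a\right)}$)
$P = -41$ ($P = - \frac{70 + 53}{3} = \left(- \frac{1}{3}\right) 123 = -41$)
$P K{\left(1 \right)} 6 \left(-5\right) - 9 = - 41 \frac{2 \left(15 + 1\right)}{20 + 1} \cdot 6 \left(-5\right) - 9 = - 41 \cdot 2 \cdot \frac{1}{21} \cdot 16 \cdot 6 \left(-5\right) - 9 = - 41 \cdot \frac{32}{21} \cdot 6 \left(-5\right) - 9 = - 41 \cdot \frac{64}{7} \left(-5\right) - 9 = \left(-41\right) \left(- \frac{320}{7}\right) - 9 = \frac{13120}{7} - 9 = \frac{13057}{7}$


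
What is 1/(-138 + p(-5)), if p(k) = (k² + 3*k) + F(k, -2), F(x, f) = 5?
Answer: -1/123 ≈ -0.0081301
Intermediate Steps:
p(k) = 5 + k² + 3*k (p(k) = (k² + 3*k) + 5 = 5 + k² + 3*k)
1/(-138 + p(-5)) = 1/(-138 + (5 + (-5)² + 3*(-5))) = 1/(-138 + (5 + 25 - 15)) = 1/(-138 + 15) = 1/(-123) = -1/123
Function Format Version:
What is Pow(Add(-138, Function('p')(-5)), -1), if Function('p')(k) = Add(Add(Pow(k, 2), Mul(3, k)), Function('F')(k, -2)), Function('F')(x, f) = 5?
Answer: Rational(-1, 123) ≈ -0.0081301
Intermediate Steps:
Function('p')(k) = Add(5, Pow(k, 2), Mul(3, k)) (Function('p')(k) = Add(Add(Pow(k, 2), Mul(3, k)), 5) = Add(5, Pow(k, 2), Mul(3, k)))
Pow(Add(-138, Function('p')(-5)), -1) = Pow(Add(-138, Add(5, Pow(-5, 2), Mul(3, -5))), -1) = Pow(Add(-138, Add(5, 25, -15)), -1) = Pow(Add(-138, 15), -1) = Pow(-123, -1) = Rational(-1, 123)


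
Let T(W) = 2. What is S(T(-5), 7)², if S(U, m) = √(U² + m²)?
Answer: 53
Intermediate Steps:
S(T(-5), 7)² = (√(2² + 7²))² = (√(4 + 49))² = (√53)² = 53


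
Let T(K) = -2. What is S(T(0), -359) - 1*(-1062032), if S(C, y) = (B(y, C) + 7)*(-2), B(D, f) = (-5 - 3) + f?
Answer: 1062038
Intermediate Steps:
B(D, f) = -8 + f
S(C, y) = 2 - 2*C (S(C, y) = ((-8 + C) + 7)*(-2) = (-1 + C)*(-2) = 2 - 2*C)
S(T(0), -359) - 1*(-1062032) = (2 - 2*(-2)) - 1*(-1062032) = (2 + 4) + 1062032 = 6 + 1062032 = 1062038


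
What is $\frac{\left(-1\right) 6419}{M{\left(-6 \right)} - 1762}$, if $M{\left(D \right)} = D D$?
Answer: $\frac{6419}{1726} \approx 3.719$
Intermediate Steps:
$M{\left(D \right)} = D^{2}$
$\frac{\left(-1\right) 6419}{M{\left(-6 \right)} - 1762} = \frac{\left(-1\right) 6419}{\left(-6\right)^{2} - 1762} = - \frac{6419}{36 - 1762} = - \frac{6419}{-1726} = \left(-6419\right) \left(- \frac{1}{1726}\right) = \frac{6419}{1726}$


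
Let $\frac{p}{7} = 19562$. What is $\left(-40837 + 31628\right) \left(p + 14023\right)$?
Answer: $-1390163013$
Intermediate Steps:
$p = 136934$ ($p = 7 \cdot 19562 = 136934$)
$\left(-40837 + 31628\right) \left(p + 14023\right) = \left(-40837 + 31628\right) \left(136934 + 14023\right) = \left(-9209\right) 150957 = -1390163013$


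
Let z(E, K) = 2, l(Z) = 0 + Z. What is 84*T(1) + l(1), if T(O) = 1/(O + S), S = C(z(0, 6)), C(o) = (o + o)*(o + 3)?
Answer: 5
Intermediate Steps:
l(Z) = Z
C(o) = 2*o*(3 + o) (C(o) = (2*o)*(3 + o) = 2*o*(3 + o))
S = 20 (S = 2*2*(3 + 2) = 2*2*5 = 20)
T(O) = 1/(20 + O) (T(O) = 1/(O + 20) = 1/(20 + O))
84*T(1) + l(1) = 84/(20 + 1) + 1 = 84/21 + 1 = 84*(1/21) + 1 = 4 + 1 = 5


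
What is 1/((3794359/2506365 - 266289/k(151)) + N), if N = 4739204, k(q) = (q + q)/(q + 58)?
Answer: 756922230/3447719763238973 ≈ 2.1954e-7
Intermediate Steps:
k(q) = 2*q/(58 + q) (k(q) = (2*q)/(58 + q) = 2*q/(58 + q))
1/((3794359/2506365 - 266289/k(151)) + N) = 1/((3794359/2506365 - 266289/(2*151/(58 + 151))) + 4739204) = 1/((3794359*(1/2506365) - 266289/(2*151/209)) + 4739204) = 1/((3794359/2506365 - 266289/(2*151*(1/209))) + 4739204) = 1/((3794359/2506365 - 266289/302/209) + 4739204) = 1/((3794359/2506365 - 266289*209/302) + 4739204) = 1/((3794359/2506365 - 55654401/302) + 4739204) = 1/(-139489096865947/756922230 + 4739204) = 1/(3447719763238973/756922230) = 756922230/3447719763238973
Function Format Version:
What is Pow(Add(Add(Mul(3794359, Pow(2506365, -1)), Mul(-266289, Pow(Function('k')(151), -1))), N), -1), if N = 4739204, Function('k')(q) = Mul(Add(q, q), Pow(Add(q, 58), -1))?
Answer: Rational(756922230, 3447719763238973) ≈ 2.1954e-7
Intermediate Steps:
Function('k')(q) = Mul(2, q, Pow(Add(58, q), -1)) (Function('k')(q) = Mul(Mul(2, q), Pow(Add(58, q), -1)) = Mul(2, q, Pow(Add(58, q), -1)))
Pow(Add(Add(Mul(3794359, Pow(2506365, -1)), Mul(-266289, Pow(Function('k')(151), -1))), N), -1) = Pow(Add(Add(Mul(3794359, Pow(2506365, -1)), Mul(-266289, Pow(Mul(2, 151, Pow(Add(58, 151), -1)), -1))), 4739204), -1) = Pow(Add(Add(Mul(3794359, Rational(1, 2506365)), Mul(-266289, Pow(Mul(2, 151, Pow(209, -1)), -1))), 4739204), -1) = Pow(Add(Add(Rational(3794359, 2506365), Mul(-266289, Pow(Mul(2, 151, Rational(1, 209)), -1))), 4739204), -1) = Pow(Add(Add(Rational(3794359, 2506365), Mul(-266289, Pow(Rational(302, 209), -1))), 4739204), -1) = Pow(Add(Add(Rational(3794359, 2506365), Mul(-266289, Rational(209, 302))), 4739204), -1) = Pow(Add(Add(Rational(3794359, 2506365), Rational(-55654401, 302)), 4739204), -1) = Pow(Add(Rational(-139489096865947, 756922230), 4739204), -1) = Pow(Rational(3447719763238973, 756922230), -1) = Rational(756922230, 3447719763238973)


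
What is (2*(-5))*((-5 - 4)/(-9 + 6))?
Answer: -30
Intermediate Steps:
(2*(-5))*((-5 - 4)/(-9 + 6)) = -(-90)/(-3) = -(-90)*(-1)/3 = -10*3 = -30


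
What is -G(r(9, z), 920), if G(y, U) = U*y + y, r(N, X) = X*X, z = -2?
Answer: -3684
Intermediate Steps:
r(N, X) = X**2
G(y, U) = y + U*y
-G(r(9, z), 920) = -(-2)**2*(1 + 920) = -4*921 = -1*3684 = -3684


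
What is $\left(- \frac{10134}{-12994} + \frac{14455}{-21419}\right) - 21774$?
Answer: $- \frac{3030038741144}{139159243} \approx -21774.0$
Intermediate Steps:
$\left(- \frac{10134}{-12994} + \frac{14455}{-21419}\right) - 21774 = \left(\left(-10134\right) \left(- \frac{1}{12994}\right) + 14455 \left(- \frac{1}{21419}\right)\right) - 21774 = \left(\frac{5067}{6497} - \frac{14455}{21419}\right) - 21774 = \frac{14615938}{139159243} - 21774 = - \frac{3030038741144}{139159243}$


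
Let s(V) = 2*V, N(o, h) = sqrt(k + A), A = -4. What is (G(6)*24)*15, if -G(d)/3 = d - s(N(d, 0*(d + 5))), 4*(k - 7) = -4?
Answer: -6480 + 2160*sqrt(2) ≈ -3425.3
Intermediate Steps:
k = 6 (k = 7 + (1/4)*(-4) = 7 - 1 = 6)
N(o, h) = sqrt(2) (N(o, h) = sqrt(6 - 4) = sqrt(2))
G(d) = -3*d + 6*sqrt(2) (G(d) = -3*(d - 2*sqrt(2)) = -3*d + 6*sqrt(2))
(G(6)*24)*15 = ((-3*6 + 6*sqrt(2))*24)*15 = ((-18 + 6*sqrt(2))*24)*15 = (-432 + 144*sqrt(2))*15 = -6480 + 2160*sqrt(2)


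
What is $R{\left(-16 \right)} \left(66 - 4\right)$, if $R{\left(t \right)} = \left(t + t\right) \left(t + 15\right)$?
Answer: $1984$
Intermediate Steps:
$R{\left(t \right)} = 2 t \left(15 + t\right)$
$R{\left(-16 \right)} \left(66 - 4\right) = 2 \left(-16\right) \left(15 - 16\right) \left(66 - 4\right) = 2 \left(-16\right) \left(-1\right) 62 = 32 \cdot 62 = 1984$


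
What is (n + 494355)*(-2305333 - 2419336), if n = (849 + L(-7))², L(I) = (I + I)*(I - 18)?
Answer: -9127852622564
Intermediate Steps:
L(I) = 2*I*(-18 + I) (L(I) = (2*I)*(-18 + I) = 2*I*(-18 + I))
n = 1437601 (n = (849 + 2*(-7)*(-18 - 7))² = (849 + 2*(-7)*(-25))² = (849 + 350)² = 1199² = 1437601)
(n + 494355)*(-2305333 - 2419336) = (1437601 + 494355)*(-2305333 - 2419336) = 1931956*(-4724669) = -9127852622564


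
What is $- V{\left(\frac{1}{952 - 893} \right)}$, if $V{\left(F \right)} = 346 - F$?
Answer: $- \frac{20413}{59} \approx -345.98$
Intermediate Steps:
$- V{\left(\frac{1}{952 - 893} \right)} = - (346 - \frac{1}{952 - 893}) = - (346 - \frac{1}{59}) = \left(-1\right) \frac{20413}{59} = - \frac{20413}{59}$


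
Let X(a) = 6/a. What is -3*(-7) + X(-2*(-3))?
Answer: 22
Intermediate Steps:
-3*(-7) + X(-2*(-3)) = -3*(-7) + 6/((-2*(-3))) = 21 + 6/6 = 21 + 6*(⅙) = 21 + 1 = 22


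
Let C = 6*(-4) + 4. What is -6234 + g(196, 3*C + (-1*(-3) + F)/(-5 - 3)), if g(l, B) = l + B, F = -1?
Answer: -24393/4 ≈ -6098.3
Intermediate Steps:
C = -20 (C = -24 + 4 = -20)
g(l, B) = B + l
-6234 + g(196, 3*C + (-1*(-3) + F)/(-5 - 3)) = -6234 + ((3*(-20) + (-1*(-3) - 1)/(-5 - 3)) + 196) = -6234 + ((-60 + (3 - 1)/(-8)) + 196) = -6234 + ((-60 + 2*(-1/8)) + 196) = -6234 + ((-60 - 1/4) + 196) = -6234 + (-241/4 + 196) = -6234 + 543/4 = -24393/4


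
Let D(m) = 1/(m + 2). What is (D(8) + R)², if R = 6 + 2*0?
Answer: 3721/100 ≈ 37.210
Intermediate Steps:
D(m) = 1/(2 + m)
R = 6 (R = 6 + 0 = 6)
(D(8) + R)² = (1/(2 + 8) + 6)² = (1/10 + 6)² = (⅒ + 6)² = (61/10)² = 3721/100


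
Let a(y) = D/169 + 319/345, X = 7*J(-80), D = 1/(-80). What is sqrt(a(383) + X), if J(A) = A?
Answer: 11*I*sqrt(1487064885)/17940 ≈ 23.645*I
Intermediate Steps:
D = -1/80 ≈ -0.012500
X = -560 (X = 7*(-80) = -560)
a(y) = 862507/932880 (a(y) = -1/80/169 + 319/345 = -1/80*1/169 + 319*(1/345) = -1/13520 + 319/345 = 862507/932880)
sqrt(a(383) + X) = sqrt(862507/932880 - 560) = sqrt(-521550293/932880) = 11*I*sqrt(1487064885)/17940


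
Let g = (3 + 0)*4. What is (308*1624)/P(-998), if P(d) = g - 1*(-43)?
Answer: 45472/5 ≈ 9094.4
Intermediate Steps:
g = 12 (g = 3*4 = 12)
P(d) = 55 (P(d) = 12 - 1*(-43) = 12 + 43 = 55)
(308*1624)/P(-998) = (308*1624)/55 = 500192*(1/55) = 45472/5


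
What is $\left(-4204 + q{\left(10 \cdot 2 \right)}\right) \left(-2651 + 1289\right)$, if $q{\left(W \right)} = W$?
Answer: $5698608$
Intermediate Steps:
$\left(-4204 + q{\left(10 \cdot 2 \right)}\right) \left(-2651 + 1289\right) = \left(-4204 + 10 \cdot 2\right) \left(-2651 + 1289\right) = \left(-4204 + 20\right) \left(-1362\right) = \left(-4184\right) \left(-1362\right) = 5698608$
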